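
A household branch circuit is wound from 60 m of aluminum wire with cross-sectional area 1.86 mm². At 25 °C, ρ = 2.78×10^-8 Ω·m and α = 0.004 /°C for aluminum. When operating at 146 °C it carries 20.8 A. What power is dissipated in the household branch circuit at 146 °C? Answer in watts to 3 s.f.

A = 1.86 mm² = 1.860e-06 m²
R₍25₎ = ρL/A = (2.78×10^-8)(60)/(1.860e-06) = 0.8968 Ω
R₍146₎ = R₍25₎(1 + αΔT) = 0.8968 × (1 + 0.004×121) = 1.331 Ω
P = I²R = (20.8)² × 1.331 = 576 W

576 W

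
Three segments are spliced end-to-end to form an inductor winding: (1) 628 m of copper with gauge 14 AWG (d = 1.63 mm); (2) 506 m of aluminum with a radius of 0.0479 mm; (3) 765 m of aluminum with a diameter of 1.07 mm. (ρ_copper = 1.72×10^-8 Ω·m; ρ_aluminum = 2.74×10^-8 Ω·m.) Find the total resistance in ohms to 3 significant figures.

1950 Ω

Seg 1: A = π(1.63/2 mm)² = π(8.1500e-04 m)² = 2.087e-06 m²
R_1 = (1.72×10^-8)(628)/(2.087e-06) = 5.176 Ω
Seg 2: A = πr² = π(4.7900e-05 m)² = 7.208e-09 m²
R_2 = (2.74×10^-8)(506)/(7.208e-09) = 1923 Ω
Seg 3: A = π(d/2)² = π(5.3500e-04 m)² = 8.992e-07 m²
R_3 = (2.74×10^-8)(765)/(8.992e-07) = 23.31 Ω
R_total = R_1 + R_2 + R_3 = 1950 Ω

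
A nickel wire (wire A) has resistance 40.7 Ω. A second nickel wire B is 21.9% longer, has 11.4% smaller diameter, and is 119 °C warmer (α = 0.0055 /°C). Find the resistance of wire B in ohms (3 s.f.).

R ∝ ρL/d² with ρ ∝ (1+αΔT), so R_B/R_A = (1 + 21.9/100) × (1 − 11.4/100)⁻² × (1 + 0.0055×119)
= 1.219 × 1.274 × 1.655 = 2.569
R_B = 2.569 × 40.7 = 105 Ω

105 Ω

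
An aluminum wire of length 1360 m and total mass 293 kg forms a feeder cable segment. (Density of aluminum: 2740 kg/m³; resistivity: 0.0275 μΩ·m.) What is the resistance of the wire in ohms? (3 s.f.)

ρ = 0.0275 μΩ·m = 2.75×10^-8 Ω·m
A = m/(density·L) = 293/(2740×1360) = 7.8628e-05 m²
R = ρL/A = (2.75×10^-8)(1360)/(7.8628e-05) = 0.476 Ω

0.476 Ω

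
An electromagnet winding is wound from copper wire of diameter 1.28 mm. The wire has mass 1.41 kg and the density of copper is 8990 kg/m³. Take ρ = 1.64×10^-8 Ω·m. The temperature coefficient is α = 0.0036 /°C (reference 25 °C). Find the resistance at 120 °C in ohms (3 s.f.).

A = π(d/2)² = π(6.4000e-04 m)² = 1.2868e-06 m²
L = m/(density·A) = 1.41/(8990×1.2868e-06) = 121.9 m
R = ρL/A = (1.64×10^-8)(121.9)/(1.2868e-06) = 1.553 Ω
R(120 °C) = 1.553 × (1 + 0.0036×95) = 2.08 Ω

2.08 Ω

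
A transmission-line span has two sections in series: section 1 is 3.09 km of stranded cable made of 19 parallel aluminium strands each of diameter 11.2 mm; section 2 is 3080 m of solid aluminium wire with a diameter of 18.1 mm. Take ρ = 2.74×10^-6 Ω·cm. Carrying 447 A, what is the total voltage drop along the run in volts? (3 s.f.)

167 V

ρ = 2.74×10^-6 Ω·cm = 2.74×10^-8 Ω·m
Section 1: A_strand = π(5.6000e-03)² = 9.852e-05 m²; R₁ = ρL/(N·A_s) = (2.74×10^-8)(3090)/(19×9.852e-05) = 0.04523 Ω
Section 2: A = π(d/2)² = π(9.0500e-03 m)² = 2.573e-04 m²
R₂ = (2.74×10^-8)(3080)/(2.573e-04) = 0.328 Ω
R = R₁ + R₂ = 0.3732 Ω
V = IR = 447 × 0.3732 = 167 V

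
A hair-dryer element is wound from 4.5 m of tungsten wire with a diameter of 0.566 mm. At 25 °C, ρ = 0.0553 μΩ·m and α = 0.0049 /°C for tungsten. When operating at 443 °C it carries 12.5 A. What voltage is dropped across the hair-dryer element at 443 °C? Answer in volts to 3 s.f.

ρ = 0.0553 μΩ·m = 5.53×10^-8 Ω·m
A = π(d/2)² = π(2.8300e-04 m)² = 2.516e-07 m²
R₍25₎ = ρL/A = (5.53×10^-8)(4.5)/(2.516e-07) = 0.989 Ω
R₍443₎ = R₍25₎(1 + αΔT) = 0.989 × (1 + 0.0049×418) = 3.015 Ω
V = IR = 12.5 × 3.015 = 37.7 V

37.7 V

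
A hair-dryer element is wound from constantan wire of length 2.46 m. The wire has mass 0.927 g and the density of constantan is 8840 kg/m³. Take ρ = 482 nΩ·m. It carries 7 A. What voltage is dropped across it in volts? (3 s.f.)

195 V

ρ = 482 nΩ·m = 4.82×10^-7 Ω·m
A = m/(density·L) = 9.270×10^-4/(8840×2.46) = 4.2628e-08 m²
R = ρL/A = (4.82×10^-7)(2.46)/(4.2628e-08) = 27.82 Ω
V = IR = 7 × 27.82 = 195 V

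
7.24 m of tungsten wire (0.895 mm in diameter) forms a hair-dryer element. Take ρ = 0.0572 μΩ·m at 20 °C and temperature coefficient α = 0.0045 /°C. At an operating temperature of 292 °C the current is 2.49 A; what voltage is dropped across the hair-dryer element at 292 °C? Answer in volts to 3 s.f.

3.65 V

ρ = 0.0572 μΩ·m = 5.72×10^-8 Ω·m
A = π(d/2)² = π(4.4750e-04 m)² = 6.291e-07 m²
R₍20₎ = ρL/A = (5.72×10^-8)(7.24)/(6.291e-07) = 0.6583 Ω
R₍292₎ = R₍20₎(1 + αΔT) = 0.6583 × (1 + 0.0045×272) = 1.464 Ω
V = IR = 2.49 × 1.464 = 3.65 V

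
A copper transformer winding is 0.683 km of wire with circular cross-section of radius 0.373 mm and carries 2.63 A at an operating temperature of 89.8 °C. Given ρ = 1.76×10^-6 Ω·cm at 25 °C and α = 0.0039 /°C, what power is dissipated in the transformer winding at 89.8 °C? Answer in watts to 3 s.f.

238 W

ρ = 1.76×10^-6 Ω·cm = 1.76×10^-8 Ω·m
A = πr² = π(3.7300e-04 m)² = 4.371e-07 m²
R₍25₎ = ρL/A = (1.76×10^-8)(683)/(4.371e-07) = 27.5 Ω
R₍89.8₎ = R₍25₎(1 + αΔT) = 27.5 × (1 + 0.0039×64.8) = 34.45 Ω
P = I²R = (2.63)² × 34.45 = 238 W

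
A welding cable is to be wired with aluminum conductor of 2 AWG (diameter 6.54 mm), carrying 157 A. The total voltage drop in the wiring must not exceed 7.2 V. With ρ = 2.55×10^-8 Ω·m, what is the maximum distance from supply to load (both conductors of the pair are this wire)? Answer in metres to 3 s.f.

A = π(6.54/2 mm)² = π(3.2700e-03 m)² = 3.359e-05 m²
L_max = V_max·A/(2·ρI) = (7.2)(3.359e-05)/(2×2.55×10^-8×157) = 30.2 m

30.2 m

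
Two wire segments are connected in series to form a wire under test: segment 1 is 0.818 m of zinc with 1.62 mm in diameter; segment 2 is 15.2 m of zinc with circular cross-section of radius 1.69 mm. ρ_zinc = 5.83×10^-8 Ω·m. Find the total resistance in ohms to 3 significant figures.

Segment 1: A = π(d/2)² = π(8.1000e-04 m)² = 2.061e-06 m²
R₁ = ρL/A = (5.83×10^-8)(0.818)/(2.061e-06) = 0.02314 Ω
Segment 2: A = πr² = π(1.6900e-03 m)² = 8.973e-06 m²
R₂ = (5.83×10^-8)(15.2)/(8.973e-06) = 0.09876 Ω
R = R₁ + R₂ = 0.122 Ω

0.122 Ω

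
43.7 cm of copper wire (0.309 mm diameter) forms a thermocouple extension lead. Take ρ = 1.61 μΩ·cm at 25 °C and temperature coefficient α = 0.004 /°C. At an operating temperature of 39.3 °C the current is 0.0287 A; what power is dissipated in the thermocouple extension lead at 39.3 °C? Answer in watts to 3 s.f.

ρ = 1.61 μΩ·cm = 1.61×10^-8 Ω·m
A = π(d/2)² = π(1.5450e-04 m)² = 7.499e-08 m²
R₍25₎ = ρL/A = (1.61×10^-8)(0.437)/(7.499e-08) = 0.09382 Ω
R₍39.3₎ = R₍25₎(1 + αΔT) = 0.09382 × (1 + 0.004×14.3) = 0.09919 Ω
P = I²R = (0.0287)² × 0.09919 = 8.17×10^-5 W

8.17×10^-5 W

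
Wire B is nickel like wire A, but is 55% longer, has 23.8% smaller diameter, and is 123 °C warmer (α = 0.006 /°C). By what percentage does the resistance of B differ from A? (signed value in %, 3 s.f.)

364%

R ∝ ρL/d² with ρ ∝ (1+αΔT), so R_B/R_A = (1 + 55/100) × (1 − 23.8/100)⁻² × (1 + 0.006×123)
= 1.55 × 1.722 × 1.738 = 4.639
(R_B − R_A)/R_A = 4.639 − 1 = 364%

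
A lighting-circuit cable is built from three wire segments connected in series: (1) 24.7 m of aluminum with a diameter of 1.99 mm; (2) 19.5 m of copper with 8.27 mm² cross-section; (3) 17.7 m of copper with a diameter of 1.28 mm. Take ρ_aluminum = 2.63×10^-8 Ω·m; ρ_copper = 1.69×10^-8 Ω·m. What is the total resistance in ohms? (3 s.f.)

Seg 1: A = π(d/2)² = π(9.9500e-04 m)² = 3.110e-06 m²
R_1 = (2.63×10^-8)(24.7)/(3.110e-06) = 0.2089 Ω
Seg 2: A = 8.27 mm² = 8.270e-06 m²
R_2 = (1.69×10^-8)(19.5)/(8.270e-06) = 0.03985 Ω
Seg 3: A = π(d/2)² = π(6.4000e-04 m)² = 1.287e-06 m²
R_3 = (1.69×10^-8)(17.7)/(1.287e-06) = 0.2325 Ω
R_total = R_1 + R_2 + R_3 = 0.481 Ω

0.481 Ω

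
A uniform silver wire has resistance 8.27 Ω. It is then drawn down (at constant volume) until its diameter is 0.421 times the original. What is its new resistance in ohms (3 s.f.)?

Volume constant ⇒ L' = L/r² with r = 0.421. R' = ρL'/A' = ρ(L/r²)/(πr²d₀²/4) = R/r⁴.
R' = 31.83 × 8.27 = 263 Ω

263 Ω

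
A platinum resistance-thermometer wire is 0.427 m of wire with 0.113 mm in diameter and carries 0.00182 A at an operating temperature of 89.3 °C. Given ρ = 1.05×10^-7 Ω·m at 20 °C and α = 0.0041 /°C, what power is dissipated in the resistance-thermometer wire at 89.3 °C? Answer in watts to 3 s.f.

1.90×10^-5 W

A = π(d/2)² = π(5.6500e-05 m)² = 1.003e-08 m²
R₍20₎ = ρL/A = (1.05×10^-7)(0.427)/(1.003e-08) = 4.471 Ω
R₍89.3₎ = R₍20₎(1 + αΔT) = 4.471 × (1 + 0.0041×69.3) = 5.741 Ω
P = I²R = (0.00182)² × 5.741 = 1.90×10^-5 W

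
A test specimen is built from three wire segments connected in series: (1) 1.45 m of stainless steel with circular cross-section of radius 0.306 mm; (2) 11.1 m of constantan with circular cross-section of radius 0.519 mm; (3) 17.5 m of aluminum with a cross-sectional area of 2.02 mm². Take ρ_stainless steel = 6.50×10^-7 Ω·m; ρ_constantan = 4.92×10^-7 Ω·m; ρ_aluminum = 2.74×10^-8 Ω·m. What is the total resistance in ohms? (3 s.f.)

9.89 Ω

Seg 1: A = πr² = π(3.0600e-04 m)² = 2.942e-07 m²
R_1 = (6.50×10^-7)(1.45)/(2.942e-07) = 3.204 Ω
Seg 2: A = πr² = π(5.1900e-04 m)² = 8.462e-07 m²
R_2 = (4.92×10^-7)(11.1)/(8.462e-07) = 6.454 Ω
Seg 3: A = 2.02 mm² = 2.020e-06 m²
R_3 = (2.74×10^-8)(17.5)/(2.020e-06) = 0.2374 Ω
R_total = R_1 + R_2 + R_3 = 9.89 Ω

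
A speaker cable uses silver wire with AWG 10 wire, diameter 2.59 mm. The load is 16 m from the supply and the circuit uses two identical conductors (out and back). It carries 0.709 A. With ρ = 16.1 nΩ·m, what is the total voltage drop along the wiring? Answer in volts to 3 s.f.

ρ = 16.1 nΩ·m = 1.61×10^-8 Ω·m
A = π(2.59/2 mm)² = π(1.2950e-03 m)² = 5.269e-06 m²
Total conductor length (both ways) L = 2 × 16 = 32 m
R = ρL/A = (1.61×10^-8)(32)/(5.269e-06) = 0.09779 Ω
V = IR = 0.709 × 0.09779 = 0.0693 V

0.0693 V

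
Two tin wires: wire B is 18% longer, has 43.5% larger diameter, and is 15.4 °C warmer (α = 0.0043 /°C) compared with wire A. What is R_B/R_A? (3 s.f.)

R ∝ ρL/d² with ρ ∝ (1+αΔT), so R_B/R_A = (1 + 18/100) × (1 + 43.5/100)⁻² × (1 + 0.0043×15.4)
= 1.18 × 0.4856 × 1.066 = 0.611

0.611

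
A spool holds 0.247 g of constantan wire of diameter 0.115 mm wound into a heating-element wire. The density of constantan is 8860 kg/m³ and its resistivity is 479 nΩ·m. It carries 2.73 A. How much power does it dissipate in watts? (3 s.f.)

ρ = 479 nΩ·m = 4.79×10^-7 Ω·m
A = π(d/2)² = π(5.7500e-05 m)² = 1.0387e-08 m²
L = m/(density·A) = 2.470×10^-4/(8860×1.0387e-08) = 2.684 m
R = ρL/A = (4.79×10^-7)(2.684)/(1.0387e-08) = 123.8 Ω
P = I²R = (2.73)² × 123.8 = 922 W

922 W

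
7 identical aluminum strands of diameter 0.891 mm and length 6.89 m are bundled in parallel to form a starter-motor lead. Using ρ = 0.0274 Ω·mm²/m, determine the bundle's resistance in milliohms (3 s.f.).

ρ = 0.0274 Ω·mm²/m = 2.74×10^-8 Ω·m
A_strand = π(4.4550e-04 m)² = 6.235e-07 m²
R_strand = ρL/A = (2.74×10^-8)(6.89)/(6.235e-07) = 0.3028 Ω
R_total = R_strand/N = 0.3028/7 = 43.3 mΩ

43.3 mΩ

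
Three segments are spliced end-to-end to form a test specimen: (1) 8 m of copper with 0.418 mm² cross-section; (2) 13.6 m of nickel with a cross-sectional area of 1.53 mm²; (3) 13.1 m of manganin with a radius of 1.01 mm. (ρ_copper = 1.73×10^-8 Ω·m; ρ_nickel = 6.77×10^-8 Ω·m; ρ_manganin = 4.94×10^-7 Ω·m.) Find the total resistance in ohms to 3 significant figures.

2.95 Ω

Seg 1: A = 0.418 mm² = 4.180e-07 m²
R_1 = (1.73×10^-8)(8)/(4.180e-07) = 0.3311 Ω
Seg 2: A = 1.53 mm² = 1.530e-06 m²
R_2 = (6.77×10^-8)(13.6)/(1.530e-06) = 0.6018 Ω
Seg 3: A = πr² = π(1.0100e-03 m)² = 3.205e-06 m²
R_3 = (4.94×10^-7)(13.1)/(3.205e-06) = 2.019 Ω
R_total = R_1 + R_2 + R_3 = 2.95 Ω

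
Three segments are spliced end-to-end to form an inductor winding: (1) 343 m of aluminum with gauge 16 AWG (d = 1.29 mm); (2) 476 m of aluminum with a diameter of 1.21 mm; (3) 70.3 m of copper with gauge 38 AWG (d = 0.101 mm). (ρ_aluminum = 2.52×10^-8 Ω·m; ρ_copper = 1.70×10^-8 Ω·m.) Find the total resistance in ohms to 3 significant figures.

Seg 1: A = π(1.29/2 mm)² = π(6.4500e-04 m)² = 1.307e-06 m²
R_1 = (2.52×10^-8)(343)/(1.307e-06) = 6.613 Ω
Seg 2: A = π(d/2)² = π(6.0500e-04 m)² = 1.150e-06 m²
R_2 = (2.52×10^-8)(476)/(1.150e-06) = 10.43 Ω
Seg 3: A = π(0.101/2 mm)² = π(5.0500e-05 m)² = 8.012e-09 m²
R_3 = (1.70×10^-8)(70.3)/(8.012e-09) = 149.2 Ω
R_total = R_1 + R_2 + R_3 = 166 Ω

166 Ω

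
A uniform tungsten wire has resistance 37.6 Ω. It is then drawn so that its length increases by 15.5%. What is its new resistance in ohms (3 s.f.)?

k = 1 + 15.5/100 = 1.155; volume constant ⇒ A' = A/k, so R' = k²R.
R' = 1.334 × 37.6 = 50.2 Ω

50.2 Ω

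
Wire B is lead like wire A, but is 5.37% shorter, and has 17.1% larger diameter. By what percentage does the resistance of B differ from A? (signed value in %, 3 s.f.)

-31.0%

R ∝ L/d², so R_B/R_A = (1 − 5.37/100) × (1 + 17.1/100)⁻²
= 0.9463 × 0.7293 = 0.6901
(R_B − R_A)/R_A = 0.6901 − 1 = -31.0%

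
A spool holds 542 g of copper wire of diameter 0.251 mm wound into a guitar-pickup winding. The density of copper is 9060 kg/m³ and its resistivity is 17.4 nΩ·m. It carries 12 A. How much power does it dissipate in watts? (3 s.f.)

ρ = 17.4 nΩ·m = 1.74×10^-8 Ω·m
A = π(d/2)² = π(1.2550e-04 m)² = 4.9481e-08 m²
L = m/(density·A) = 0.542/(9060×4.9481e-08) = 1209 m
R = ρL/A = (1.74×10^-8)(1209)/(4.9481e-08) = 425.2 Ω
P = I²R = (12)² × 425.2 = 61200 W

61200 W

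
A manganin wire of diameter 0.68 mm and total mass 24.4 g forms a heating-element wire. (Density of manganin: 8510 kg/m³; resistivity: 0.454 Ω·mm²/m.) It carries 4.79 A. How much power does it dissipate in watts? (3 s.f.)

ρ = 0.454 Ω·mm²/m = 4.54×10^-7 Ω·m
A = π(d/2)² = π(3.4000e-04 m)² = 3.6317e-07 m²
L = m/(density·A) = 0.0244/(8510×3.6317e-07) = 7.895 m
R = ρL/A = (4.54×10^-7)(7.895)/(3.6317e-07) = 9.87 Ω
P = I²R = (4.79)² × 9.87 = 226 W

226 W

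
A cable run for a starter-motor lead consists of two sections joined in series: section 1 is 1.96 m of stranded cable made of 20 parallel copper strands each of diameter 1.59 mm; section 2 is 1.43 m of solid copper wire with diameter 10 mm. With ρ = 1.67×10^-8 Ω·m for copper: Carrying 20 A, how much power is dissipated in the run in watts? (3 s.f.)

Section 1: A_strand = π(7.9500e-04)² = 1.986e-06 m²; R₁ = ρL/(N·A_s) = (1.67×10^-8)(1.96)/(20×1.986e-06) = 8.242×10^-4 Ω
Section 2: A = π(d/2)² = π(5.0000e-03 m)² = 7.854e-05 m²
R₂ = (1.67×10^-8)(1.43)/(7.854e-05) = 3.041×10^-4 Ω
R = R₁ + R₂ = 0.001128 Ω
P = I²R = (20)² × 0.001128 = 0.451 W

0.451 W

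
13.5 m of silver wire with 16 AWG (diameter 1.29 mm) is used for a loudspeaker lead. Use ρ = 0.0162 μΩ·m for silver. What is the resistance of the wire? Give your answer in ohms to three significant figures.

ρ = 0.0162 μΩ·m = 1.62×10^-8 Ω·m
A = π(1.29/2 mm)² = π(6.4500e-04 m)² = 1.307e-06 m²
R = ρL/A = (1.62×10^-8)(13.5 m)/(1.307e-06 m²) = 0.167 Ω

0.167 Ω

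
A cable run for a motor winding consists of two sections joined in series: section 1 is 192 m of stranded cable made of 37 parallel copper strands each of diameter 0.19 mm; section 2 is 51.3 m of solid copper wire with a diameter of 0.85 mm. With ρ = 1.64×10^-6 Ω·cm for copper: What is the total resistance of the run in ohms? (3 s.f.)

ρ = 1.64×10^-6 Ω·cm = 1.64×10^-8 Ω·m
Section 1: A_strand = π(9.5000e-05)² = 2.835e-08 m²; R₁ = ρL/(N·A_s) = (1.64×10^-8)(192)/(37×2.835e-08) = 3.002 Ω
Section 2: A = π(d/2)² = π(4.2500e-04 m)² = 5.675e-07 m²
R₂ = (1.64×10^-8)(51.3)/(5.675e-07) = 1.483 Ω
R = R₁ + R₂ = 4.48 Ω

4.48 Ω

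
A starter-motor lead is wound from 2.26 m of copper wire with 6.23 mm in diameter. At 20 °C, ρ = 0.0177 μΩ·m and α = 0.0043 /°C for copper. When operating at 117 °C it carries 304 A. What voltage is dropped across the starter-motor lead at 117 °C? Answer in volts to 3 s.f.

ρ = 0.0177 μΩ·m = 1.77×10^-8 Ω·m
A = π(d/2)² = π(3.1150e-03 m)² = 3.048e-05 m²
R₍20₎ = ρL/A = (1.77×10^-8)(2.26)/(3.048e-05) = 0.001312 Ω
R₍117₎ = R₍20₎(1 + αΔT) = 0.001312 × (1 + 0.0043×97) = 0.00186 Ω
V = IR = 304 × 0.00186 = 0.565 V

0.565 V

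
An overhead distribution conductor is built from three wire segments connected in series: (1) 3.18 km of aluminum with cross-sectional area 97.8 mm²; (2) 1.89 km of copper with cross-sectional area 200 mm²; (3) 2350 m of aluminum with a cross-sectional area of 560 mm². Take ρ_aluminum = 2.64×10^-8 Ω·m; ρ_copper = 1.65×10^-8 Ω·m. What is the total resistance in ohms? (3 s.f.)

Seg 1: A = 97.8 mm² = 9.780e-05 m²
R_1 = (2.64×10^-8)(3180)/(9.780e-05) = 0.8584 Ω
Seg 2: A = 200 mm² = 2.000e-04 m²
R_2 = (1.65×10^-8)(1890)/(2.000e-04) = 0.1559 Ω
Seg 3: A = 560 mm² = 5.600e-04 m²
R_3 = (2.64×10^-8)(2350)/(5.600e-04) = 0.1108 Ω
R_total = R_1 + R_2 + R_3 = 1.13 Ω

1.13 Ω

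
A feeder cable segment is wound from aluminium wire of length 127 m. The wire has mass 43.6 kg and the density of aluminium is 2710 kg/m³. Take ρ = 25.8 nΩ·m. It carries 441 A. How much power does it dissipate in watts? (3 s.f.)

5030 W

ρ = 25.8 nΩ·m = 2.58×10^-8 Ω·m
A = m/(density·L) = 43.6/(2710×127) = 1.2668e-04 m²
R = ρL/A = (2.58×10^-8)(127)/(1.2668e-04) = 0.02586 Ω
P = I²R = (441)² × 0.02586 = 5030 W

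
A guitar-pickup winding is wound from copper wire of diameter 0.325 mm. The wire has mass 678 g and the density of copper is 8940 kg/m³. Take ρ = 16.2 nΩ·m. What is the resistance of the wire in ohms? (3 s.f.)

ρ = 16.2 nΩ·m = 1.62×10^-8 Ω·m
A = π(d/2)² = π(1.6250e-04 m)² = 8.2958e-08 m²
L = m/(density·A) = 0.678/(8940×8.2958e-08) = 914.2 m
R = ρL/A = (1.62×10^-8)(914.2)/(8.2958e-08) = 179 Ω

179 Ω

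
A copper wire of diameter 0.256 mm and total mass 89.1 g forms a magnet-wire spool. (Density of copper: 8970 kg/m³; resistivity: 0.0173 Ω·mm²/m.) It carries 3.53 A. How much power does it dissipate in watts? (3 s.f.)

ρ = 0.0173 Ω·mm²/m = 1.73×10^-8 Ω·m
A = π(d/2)² = π(1.2800e-04 m)² = 5.1472e-08 m²
L = m/(density·A) = 0.0891/(8970×5.1472e-08) = 193 m
R = ρL/A = (1.73×10^-8)(193)/(5.1472e-08) = 64.86 Ω
P = I²R = (3.53)² × 64.86 = 808 W

808 W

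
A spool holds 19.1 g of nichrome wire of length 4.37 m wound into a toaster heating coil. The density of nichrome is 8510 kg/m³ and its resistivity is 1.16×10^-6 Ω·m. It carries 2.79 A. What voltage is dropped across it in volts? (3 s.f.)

27.5 V

A = m/(density·L) = 0.0191/(8510×4.37) = 5.1360e-07 m²
R = ρL/A = (1.16×10^-6)(4.37)/(5.1360e-07) = 9.87 Ω
V = IR = 2.79 × 9.87 = 27.5 V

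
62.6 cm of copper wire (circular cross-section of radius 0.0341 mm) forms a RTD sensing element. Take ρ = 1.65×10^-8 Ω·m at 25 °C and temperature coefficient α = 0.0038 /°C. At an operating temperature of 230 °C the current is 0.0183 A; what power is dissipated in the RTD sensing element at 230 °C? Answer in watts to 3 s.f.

0.00168 W

A = πr² = π(3.4100e-05 m)² = 3.653e-09 m²
R₍25₎ = ρL/A = (1.65×10^-8)(0.626)/(3.653e-09) = 2.827 Ω
R₍230₎ = R₍25₎(1 + αΔT) = 2.827 × (1 + 0.0038×205) = 5.03 Ω
P = I²R = (0.0183)² × 5.03 = 0.00168 W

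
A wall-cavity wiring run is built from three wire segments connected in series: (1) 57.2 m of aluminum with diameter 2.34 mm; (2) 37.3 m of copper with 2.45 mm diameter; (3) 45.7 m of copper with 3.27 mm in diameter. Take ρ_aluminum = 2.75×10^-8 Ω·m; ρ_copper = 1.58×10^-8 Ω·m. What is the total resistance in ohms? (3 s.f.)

Seg 1: A = π(d/2)² = π(1.1700e-03 m)² = 4.301e-06 m²
R_1 = (2.75×10^-8)(57.2)/(4.301e-06) = 0.3658 Ω
Seg 2: A = π(d/2)² = π(1.2250e-03 m)² = 4.714e-06 m²
R_2 = (1.58×10^-8)(37.3)/(4.714e-06) = 0.125 Ω
Seg 3: A = π(d/2)² = π(1.6350e-03 m)² = 8.398e-06 m²
R_3 = (1.58×10^-8)(45.7)/(8.398e-06) = 0.08598 Ω
R_total = R_1 + R_2 + R_3 = 0.577 Ω

0.577 Ω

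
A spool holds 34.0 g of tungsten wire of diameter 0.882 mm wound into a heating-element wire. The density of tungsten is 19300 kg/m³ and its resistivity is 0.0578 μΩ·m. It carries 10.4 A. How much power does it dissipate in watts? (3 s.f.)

ρ = 0.0578 μΩ·m = 5.78×10^-8 Ω·m
A = π(d/2)² = π(4.4100e-04 m)² = 6.1098e-07 m²
L = m/(density·A) = 0.034/(19300×6.1098e-07) = 2.883 m
R = ρL/A = (5.78×10^-8)(2.883)/(6.1098e-07) = 0.2728 Ω
P = I²R = (10.4)² × 0.2728 = 29.5 W

29.5 W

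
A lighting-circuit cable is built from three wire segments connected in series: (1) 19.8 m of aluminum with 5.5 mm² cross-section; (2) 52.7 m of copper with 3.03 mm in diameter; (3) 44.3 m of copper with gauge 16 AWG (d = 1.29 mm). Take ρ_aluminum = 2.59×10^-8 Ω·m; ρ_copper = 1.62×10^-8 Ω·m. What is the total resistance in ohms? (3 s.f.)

Seg 1: A = 5.5 mm² = 5.500e-06 m²
R_1 = (2.59×10^-8)(19.8)/(5.500e-06) = 0.09324 Ω
Seg 2: A = π(d/2)² = π(1.5150e-03 m)² = 7.211e-06 m²
R_2 = (1.62×10^-8)(52.7)/(7.211e-06) = 0.1184 Ω
Seg 3: A = π(1.29/2 mm)² = π(6.4500e-04 m)² = 1.307e-06 m²
R_3 = (1.62×10^-8)(44.3)/(1.307e-06) = 0.5491 Ω
R_total = R_1 + R_2 + R_3 = 0.761 Ω

0.761 Ω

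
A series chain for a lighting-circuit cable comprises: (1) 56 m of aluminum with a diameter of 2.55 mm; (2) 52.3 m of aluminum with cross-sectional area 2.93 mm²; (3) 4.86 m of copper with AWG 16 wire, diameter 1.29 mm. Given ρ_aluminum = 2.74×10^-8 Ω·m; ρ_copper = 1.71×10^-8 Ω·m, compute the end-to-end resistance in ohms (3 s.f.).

0.853 Ω

Seg 1: A = π(d/2)² = π(1.2750e-03 m)² = 5.107e-06 m²
R_1 = (2.74×10^-8)(56)/(5.107e-06) = 0.3004 Ω
Seg 2: A = 2.93 mm² = 2.930e-06 m²
R_2 = (2.74×10^-8)(52.3)/(2.930e-06) = 0.4891 Ω
Seg 3: A = π(1.29/2 mm)² = π(6.4500e-04 m)² = 1.307e-06 m²
R_3 = (1.71×10^-8)(4.86)/(1.307e-06) = 0.06359 Ω
R_total = R_1 + R_2 + R_3 = 0.853 Ω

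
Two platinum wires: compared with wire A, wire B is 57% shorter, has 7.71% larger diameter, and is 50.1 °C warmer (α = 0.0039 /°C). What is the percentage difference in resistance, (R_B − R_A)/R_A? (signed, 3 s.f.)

-55.7%

R ∝ ρL/d² with ρ ∝ (1+αΔT), so R_B/R_A = (1 − 57/100) × (1 + 7.71/100)⁻² × (1 + 0.0039×50.1)
= 0.43 × 0.862 × 1.195 = 0.4431
(R_B − R_A)/R_A = 0.4431 − 1 = -55.7%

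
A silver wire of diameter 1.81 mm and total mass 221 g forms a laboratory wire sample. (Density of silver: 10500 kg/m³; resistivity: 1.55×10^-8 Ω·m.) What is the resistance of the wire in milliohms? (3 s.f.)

A = π(d/2)² = π(9.0500e-04 m)² = 2.5730e-06 m²
L = m/(density·A) = 0.221/(10500×2.5730e-06) = 8.18 m
R = ρL/A = (1.55×10^-8)(8.18)/(2.5730e-06) = 49.3 mΩ

49.3 mΩ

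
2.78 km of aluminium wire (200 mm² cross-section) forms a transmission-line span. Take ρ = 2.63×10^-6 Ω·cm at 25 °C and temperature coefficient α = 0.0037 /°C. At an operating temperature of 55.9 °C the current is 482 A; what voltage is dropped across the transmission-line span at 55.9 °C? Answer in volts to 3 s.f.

ρ = 2.63×10^-6 Ω·cm = 2.63×10^-8 Ω·m
A = 200 mm² = 2.000e-04 m²
R₍25₎ = ρL/A = (2.63×10^-8)(2780)/(2.000e-04) = 0.3656 Ω
R₍55.9₎ = R₍25₎(1 + αΔT) = 0.3656 × (1 + 0.0037×30.9) = 0.4074 Ω
V = IR = 482 × 0.4074 = 196 V

196 V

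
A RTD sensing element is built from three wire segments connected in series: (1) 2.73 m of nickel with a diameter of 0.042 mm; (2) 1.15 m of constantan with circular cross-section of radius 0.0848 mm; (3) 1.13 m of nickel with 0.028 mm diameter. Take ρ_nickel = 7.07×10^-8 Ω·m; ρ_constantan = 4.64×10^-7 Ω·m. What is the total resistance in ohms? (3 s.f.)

293 Ω

Seg 1: A = π(d/2)² = π(2.1000e-05 m)² = 1.385e-09 m²
R_1 = (7.07×10^-8)(2.73)/(1.385e-09) = 139.3 Ω
Seg 2: A = πr² = π(8.4800e-05 m)² = 2.259e-08 m²
R_2 = (4.64×10^-7)(1.15)/(2.259e-08) = 23.62 Ω
Seg 3: A = π(d/2)² = π(1.4000e-05 m)² = 6.158e-10 m²
R_3 = (7.07×10^-8)(1.13)/(6.158e-10) = 129.7 Ω
R_total = R_1 + R_2 + R_3 = 293 Ω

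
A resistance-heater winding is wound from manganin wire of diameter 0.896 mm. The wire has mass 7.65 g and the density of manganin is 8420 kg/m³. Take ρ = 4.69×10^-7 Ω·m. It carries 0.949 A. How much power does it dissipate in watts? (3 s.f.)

0.965 W

A = π(d/2)² = π(4.4800e-04 m)² = 6.3053e-07 m²
L = m/(density·A) = 0.00765/(8420×6.3053e-07) = 1.441 m
R = ρL/A = (4.69×10^-7)(1.441)/(6.3053e-07) = 1.072 Ω
P = I²R = (0.949)² × 1.072 = 0.965 W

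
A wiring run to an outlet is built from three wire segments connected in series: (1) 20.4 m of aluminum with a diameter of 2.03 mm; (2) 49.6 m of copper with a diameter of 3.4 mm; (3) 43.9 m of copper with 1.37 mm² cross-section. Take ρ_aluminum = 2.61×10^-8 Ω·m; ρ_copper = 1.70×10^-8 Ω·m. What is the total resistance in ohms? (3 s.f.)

Seg 1: A = π(d/2)² = π(1.0150e-03 m)² = 3.237e-06 m²
R_1 = (2.61×10^-8)(20.4)/(3.237e-06) = 0.1645 Ω
Seg 2: A = π(d/2)² = π(1.7000e-03 m)² = 9.079e-06 m²
R_2 = (1.70×10^-8)(49.6)/(9.079e-06) = 0.09287 Ω
Seg 3: A = 1.37 mm² = 1.370e-06 m²
R_3 = (1.70×10^-8)(43.9)/(1.370e-06) = 0.5447 Ω
R_total = R_1 + R_2 + R_3 = 0.802 Ω

0.802 Ω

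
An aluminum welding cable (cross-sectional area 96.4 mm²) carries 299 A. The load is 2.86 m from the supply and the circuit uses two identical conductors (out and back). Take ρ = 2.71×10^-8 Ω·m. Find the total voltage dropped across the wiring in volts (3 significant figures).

A = 96.4 mm² = 9.640e-05 m²
Total conductor length (both ways) L = 2 × 2.86 = 5.72 m
R = ρL/A = (2.71×10^-8)(5.72)/(9.640e-05) = 0.001608 Ω
V = IR = 299 × 0.001608 = 0.481 V

0.481 V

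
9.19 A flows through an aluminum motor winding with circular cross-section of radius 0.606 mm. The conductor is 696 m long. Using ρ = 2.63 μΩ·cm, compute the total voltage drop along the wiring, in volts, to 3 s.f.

ρ = 2.63 μΩ·cm = 2.63×10^-8 Ω·m
A = πr² = π(6.0600e-04 m)² = 1.154e-06 m²
R = ρL/A = (2.63×10^-8)(696)/(1.154e-06) = 15.87 Ω
V = IR = 9.19 × 15.87 = 146 V

146 V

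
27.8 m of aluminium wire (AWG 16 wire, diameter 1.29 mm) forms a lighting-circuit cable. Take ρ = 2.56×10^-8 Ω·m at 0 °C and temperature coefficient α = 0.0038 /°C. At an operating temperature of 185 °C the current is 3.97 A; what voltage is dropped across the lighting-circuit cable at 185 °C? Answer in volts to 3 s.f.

A = π(1.29/2 mm)² = π(6.4500e-04 m)² = 1.307e-06 m²
R₍0₎ = ρL/A = (2.56×10^-8)(27.8)/(1.307e-06) = 0.5445 Ω
R₍185₎ = R₍0₎(1 + αΔT) = 0.5445 × (1 + 0.0038×185) = 0.9273 Ω
V = IR = 3.97 × 0.9273 = 3.68 V

3.68 V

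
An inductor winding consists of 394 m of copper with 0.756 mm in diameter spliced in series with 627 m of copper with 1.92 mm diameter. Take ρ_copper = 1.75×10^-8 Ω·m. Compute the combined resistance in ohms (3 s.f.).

Segment 1: A = π(d/2)² = π(3.7800e-04 m)² = 4.489e-07 m²
R₁ = ρL/A = (1.75×10^-8)(394)/(4.489e-07) = 15.36 Ω
Segment 2: A = π(d/2)² = π(9.6000e-04 m)² = 2.895e-06 m²
R₂ = (1.75×10^-8)(627)/(2.895e-06) = 3.79 Ω
R = R₁ + R₂ = 19.2 Ω

19.2 Ω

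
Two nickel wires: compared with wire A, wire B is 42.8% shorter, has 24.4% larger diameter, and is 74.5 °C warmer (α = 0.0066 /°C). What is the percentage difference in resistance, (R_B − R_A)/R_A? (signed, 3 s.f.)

R ∝ ρL/d² with ρ ∝ (1+αΔT), so R_B/R_A = (1 − 42.8/100) × (1 + 24.4/100)⁻² × (1 + 0.0066×74.5)
= 0.572 × 0.6462 × 1.492 = 0.5514
(R_B − R_A)/R_A = 0.5514 − 1 = -44.9%

-44.9%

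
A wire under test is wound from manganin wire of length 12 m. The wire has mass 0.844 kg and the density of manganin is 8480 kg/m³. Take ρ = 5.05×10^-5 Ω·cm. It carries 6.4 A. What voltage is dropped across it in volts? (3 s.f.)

4.68 V

ρ = 5.05×10^-5 Ω·cm = 5.05×10^-7 Ω·m
A = m/(density·L) = 0.844/(8480×12) = 8.2940e-06 m²
R = ρL/A = (5.05×10^-7)(12)/(8.2940e-06) = 0.7306 Ω
V = IR = 6.4 × 0.7306 = 4.68 V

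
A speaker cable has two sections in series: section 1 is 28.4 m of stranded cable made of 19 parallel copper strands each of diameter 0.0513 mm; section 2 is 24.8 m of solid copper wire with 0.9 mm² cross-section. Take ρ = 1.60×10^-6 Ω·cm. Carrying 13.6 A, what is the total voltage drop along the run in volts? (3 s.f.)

163 V

ρ = 1.60×10^-6 Ω·cm = 1.60×10^-8 Ω·m
Section 1: A_strand = π(2.5650e-05)² = 2.067e-09 m²; R₁ = ρL/(N·A_s) = (1.60×10^-8)(28.4)/(19×2.067e-09) = 11.57 Ω
Section 2: A = 0.9 mm² = 9.000e-07 m²
R₂ = (1.60×10^-8)(24.8)/(9.000e-07) = 0.4409 Ω
R = R₁ + R₂ = 12.01 Ω
V = IR = 13.6 × 12.01 = 163 V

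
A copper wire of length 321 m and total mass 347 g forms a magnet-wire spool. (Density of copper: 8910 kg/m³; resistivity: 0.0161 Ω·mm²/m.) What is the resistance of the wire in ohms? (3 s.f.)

ρ = 0.0161 Ω·mm²/m = 1.61×10^-8 Ω·m
A = m/(density·L) = 0.347/(8910×321) = 1.2132e-07 m²
R = ρL/A = (1.61×10^-8)(321)/(1.2132e-07) = 42.6 Ω

42.6 Ω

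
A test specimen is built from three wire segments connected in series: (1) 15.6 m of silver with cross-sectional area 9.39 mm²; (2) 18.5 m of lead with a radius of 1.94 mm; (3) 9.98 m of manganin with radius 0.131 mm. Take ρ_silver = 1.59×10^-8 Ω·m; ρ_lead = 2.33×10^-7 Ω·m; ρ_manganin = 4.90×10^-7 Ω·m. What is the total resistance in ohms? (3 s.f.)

91.1 Ω

Seg 1: A = 9.39 mm² = 9.390e-06 m²
R_1 = (1.59×10^-8)(15.6)/(9.390e-06) = 0.02642 Ω
Seg 2: A = πr² = π(1.9400e-03 m)² = 1.182e-05 m²
R_2 = (2.33×10^-7)(18.5)/(1.182e-05) = 0.3646 Ω
Seg 3: A = πr² = π(1.3100e-04 m)² = 5.391e-08 m²
R_3 = (4.90×10^-7)(9.98)/(5.391e-08) = 90.71 Ω
R_total = R_1 + R_2 + R_3 = 91.1 Ω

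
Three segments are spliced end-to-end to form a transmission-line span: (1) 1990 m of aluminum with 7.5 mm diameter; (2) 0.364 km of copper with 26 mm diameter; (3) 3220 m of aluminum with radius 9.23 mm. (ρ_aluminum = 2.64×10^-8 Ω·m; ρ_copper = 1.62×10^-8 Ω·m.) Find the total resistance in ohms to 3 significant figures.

Seg 1: A = π(d/2)² = π(3.7500e-03 m)² = 4.418e-05 m²
R_1 = (2.64×10^-8)(1990)/(4.418e-05) = 1.189 Ω
Seg 2: A = π(d/2)² = π(1.3000e-02 m)² = 5.309e-04 m²
R_2 = (1.62×10^-8)(364)/(5.309e-04) = 0.01111 Ω
Seg 3: A = πr² = π(9.2300e-03 m)² = 2.676e-04 m²
R_3 = (2.64×10^-8)(3220)/(2.676e-04) = 0.3176 Ω
R_total = R_1 + R_2 + R_3 = 1.52 Ω

1.52 Ω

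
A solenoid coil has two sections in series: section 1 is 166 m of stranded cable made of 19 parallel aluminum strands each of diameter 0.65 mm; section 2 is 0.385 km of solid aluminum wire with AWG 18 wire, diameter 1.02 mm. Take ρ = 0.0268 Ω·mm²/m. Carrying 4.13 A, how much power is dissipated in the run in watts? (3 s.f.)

ρ = 0.0268 Ω·mm²/m = 2.68×10^-8 Ω·m
Section 1: A_strand = π(3.2500e-04)² = 3.318e-07 m²; R₁ = ρL/(N·A_s) = (2.68×10^-8)(166)/(19×3.318e-07) = 0.7056 Ω
Section 2: A = π(1.02/2 mm)² = π(5.1000e-04 m)² = 8.171e-07 m²
R₂ = (2.68×10^-8)(385)/(8.171e-07) = 12.63 Ω
R = R₁ + R₂ = 13.33 Ω
P = I²R = (4.13)² × 13.33 = 227 W

227 W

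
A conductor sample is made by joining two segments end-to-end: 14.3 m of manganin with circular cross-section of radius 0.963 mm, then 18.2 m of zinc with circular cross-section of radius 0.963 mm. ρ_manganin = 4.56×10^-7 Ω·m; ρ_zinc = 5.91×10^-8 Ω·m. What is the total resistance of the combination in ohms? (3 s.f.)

2.61 Ω

Segment 1: A = πr² = π(9.6300e-04 m)² = 2.913e-06 m²
R₁ = ρL/A = (4.56×10^-7)(14.3)/(2.913e-06) = 2.238 Ω
R₂ = (5.91×10^-8)(18.2)/(2.913e-06) = 0.3692 Ω
R = R₁ + R₂ = 2.61 Ω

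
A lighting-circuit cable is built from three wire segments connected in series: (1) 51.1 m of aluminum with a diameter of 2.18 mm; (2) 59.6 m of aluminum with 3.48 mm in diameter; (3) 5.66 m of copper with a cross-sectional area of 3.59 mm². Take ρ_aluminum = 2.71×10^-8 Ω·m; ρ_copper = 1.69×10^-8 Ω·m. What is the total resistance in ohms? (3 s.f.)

Seg 1: A = π(d/2)² = π(1.0900e-03 m)² = 3.733e-06 m²
R_1 = (2.71×10^-8)(51.1)/(3.733e-06) = 0.371 Ω
Seg 2: A = π(d/2)² = π(1.7400e-03 m)² = 9.511e-06 m²
R_2 = (2.71×10^-8)(59.6)/(9.511e-06) = 0.1698 Ω
Seg 3: A = 3.59 mm² = 3.590e-06 m²
R_3 = (1.69×10^-8)(5.66)/(3.590e-06) = 0.02664 Ω
R_total = R_1 + R_2 + R_3 = 0.567 Ω

0.567 Ω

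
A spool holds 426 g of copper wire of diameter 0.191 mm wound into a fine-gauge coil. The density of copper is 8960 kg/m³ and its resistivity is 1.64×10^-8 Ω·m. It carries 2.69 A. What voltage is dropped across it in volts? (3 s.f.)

2550 V

A = π(d/2)² = π(9.5500e-05 m)² = 2.8652e-08 m²
L = m/(density·A) = 0.426/(8960×2.8652e-08) = 1659 m
R = ρL/A = (1.64×10^-8)(1659)/(2.8652e-08) = 949.8 Ω
V = IR = 2.69 × 949.8 = 2550 V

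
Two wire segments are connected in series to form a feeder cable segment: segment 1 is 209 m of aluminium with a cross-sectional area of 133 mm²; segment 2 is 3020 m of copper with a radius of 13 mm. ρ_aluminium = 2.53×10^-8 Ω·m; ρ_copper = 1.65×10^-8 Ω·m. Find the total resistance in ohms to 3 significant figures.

Segment 1: A = 133 mm² = 1.330e-04 m²
R₁ = ρL/A = (2.53×10^-8)(209)/(1.330e-04) = 0.03976 Ω
Segment 2: A = πr² = π(1.3000e-02 m)² = 5.309e-04 m²
R₂ = (1.65×10^-8)(3020)/(5.309e-04) = 0.09385 Ω
R = R₁ + R₂ = 0.134 Ω

0.134 Ω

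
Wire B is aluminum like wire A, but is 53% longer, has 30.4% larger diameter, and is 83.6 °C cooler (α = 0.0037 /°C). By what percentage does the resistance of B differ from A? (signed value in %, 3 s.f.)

R ∝ ρL/d² with ρ ∝ (1+αΔT), so R_B/R_A = (1 + 53/100) × (1 + 30.4/100)⁻² × (1 − 0.0037×83.6)
= 1.53 × 0.5881 × 0.6907 = 0.6215
(R_B − R_A)/R_A = 0.6215 − 1 = -37.9%

-37.9%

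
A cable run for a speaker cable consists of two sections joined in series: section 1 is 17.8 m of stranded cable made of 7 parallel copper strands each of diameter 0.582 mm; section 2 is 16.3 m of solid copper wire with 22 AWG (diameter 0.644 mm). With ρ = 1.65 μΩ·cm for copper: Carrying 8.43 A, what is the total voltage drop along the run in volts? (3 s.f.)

8.29 V

ρ = 1.65 μΩ·cm = 1.65×10^-8 Ω·m
Section 1: A_strand = π(2.9100e-04)² = 2.660e-07 m²; R₁ = ρL/(N·A_s) = (1.65×10^-8)(17.8)/(7×2.660e-07) = 0.1577 Ω
Section 2: A = π(0.644/2 mm)² = π(3.2200e-04 m)² = 3.257e-07 m²
R₂ = (1.65×10^-8)(16.3)/(3.257e-07) = 0.8257 Ω
R = R₁ + R₂ = 0.9834 Ω
V = IR = 8.43 × 0.9834 = 8.29 V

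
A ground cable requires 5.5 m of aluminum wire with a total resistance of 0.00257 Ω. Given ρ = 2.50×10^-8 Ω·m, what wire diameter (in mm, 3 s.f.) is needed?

8.25 mm

A = ρL/R = (2.50×10^-8)(5.5)/(0.00257) = 5.350e-05 m²
d = 2√(A/π) = 8.254e-03 m = 8.25 mm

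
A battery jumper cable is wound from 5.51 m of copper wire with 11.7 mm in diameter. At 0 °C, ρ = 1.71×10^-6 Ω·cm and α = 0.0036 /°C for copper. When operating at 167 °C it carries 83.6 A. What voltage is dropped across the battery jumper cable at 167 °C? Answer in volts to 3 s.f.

ρ = 1.71×10^-6 Ω·cm = 1.71×10^-8 Ω·m
A = π(d/2)² = π(5.8500e-03 m)² = 1.075e-04 m²
R₍0₎ = ρL/A = (1.71×10^-8)(5.51)/(1.075e-04) = 8.764×10^-4 Ω
R₍167₎ = R₍0₎(1 + αΔT) = 8.764×10^-4 × (1 + 0.0036×167) = 0.001403 Ω
V = IR = 83.6 × 0.001403 = 0.117 V

0.117 V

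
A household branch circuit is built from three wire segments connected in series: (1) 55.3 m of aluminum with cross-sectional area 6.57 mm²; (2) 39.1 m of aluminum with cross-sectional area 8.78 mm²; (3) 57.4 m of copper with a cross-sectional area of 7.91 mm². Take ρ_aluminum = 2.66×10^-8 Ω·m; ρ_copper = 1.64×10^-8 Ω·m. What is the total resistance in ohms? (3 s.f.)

Seg 1: A = 6.57 mm² = 6.570e-06 m²
R_1 = (2.66×10^-8)(55.3)/(6.570e-06) = 0.2239 Ω
Seg 2: A = 8.78 mm² = 8.780e-06 m²
R_2 = (2.66×10^-8)(39.1)/(8.780e-06) = 0.1185 Ω
Seg 3: A = 7.91 mm² = 7.910e-06 m²
R_3 = (1.64×10^-8)(57.4)/(7.910e-06) = 0.119 Ω
R_total = R_1 + R_2 + R_3 = 0.461 Ω

0.461 Ω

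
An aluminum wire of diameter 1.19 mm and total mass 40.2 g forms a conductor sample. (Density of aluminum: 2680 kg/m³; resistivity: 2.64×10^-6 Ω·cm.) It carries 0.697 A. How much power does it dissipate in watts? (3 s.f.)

0.156 W

ρ = 2.64×10^-6 Ω·cm = 2.64×10^-8 Ω·m
A = π(d/2)² = π(5.9500e-04 m)² = 1.1122e-06 m²
L = m/(density·A) = 0.0402/(2680×1.1122e-06) = 13.49 m
R = ρL/A = (2.64×10^-8)(13.49)/(1.1122e-06) = 0.3201 Ω
P = I²R = (0.697)² × 0.3201 = 0.156 W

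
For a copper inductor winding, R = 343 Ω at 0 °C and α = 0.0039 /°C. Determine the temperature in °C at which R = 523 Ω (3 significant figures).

135 °C

R = R₀(1 + α(T − T₀)) ⇒ T = T₀ + (R/R₀ − 1)/α
T = 0 + (523/343 − 1)/0.0039 = 0 + (0.5248)/0.0039 = 135 °C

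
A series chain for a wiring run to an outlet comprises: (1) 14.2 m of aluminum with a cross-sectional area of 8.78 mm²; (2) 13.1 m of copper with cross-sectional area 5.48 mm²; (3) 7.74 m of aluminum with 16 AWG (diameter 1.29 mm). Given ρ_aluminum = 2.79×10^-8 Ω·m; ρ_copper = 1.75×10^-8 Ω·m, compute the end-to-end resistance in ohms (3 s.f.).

0.252 Ω

Seg 1: A = 8.78 mm² = 8.780e-06 m²
R_1 = (2.79×10^-8)(14.2)/(8.780e-06) = 0.04512 Ω
Seg 2: A = 5.48 mm² = 5.480e-06 m²
R_2 = (1.75×10^-8)(13.1)/(5.480e-06) = 0.04183 Ω
Seg 3: A = π(1.29/2 mm)² = π(6.4500e-04 m)² = 1.307e-06 m²
R_3 = (2.79×10^-8)(7.74)/(1.307e-06) = 0.1652 Ω
R_total = R_1 + R_2 + R_3 = 0.252 Ω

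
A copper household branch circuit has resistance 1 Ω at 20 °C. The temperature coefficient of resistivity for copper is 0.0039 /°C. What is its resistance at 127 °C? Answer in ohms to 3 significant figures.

ΔT = 127 − 20 = 107 °C
R = R₀(1 + αΔT) = 1 × (1 + 0.0039×107) = 1 × 1.417 = 1.42 Ω

1.42 Ω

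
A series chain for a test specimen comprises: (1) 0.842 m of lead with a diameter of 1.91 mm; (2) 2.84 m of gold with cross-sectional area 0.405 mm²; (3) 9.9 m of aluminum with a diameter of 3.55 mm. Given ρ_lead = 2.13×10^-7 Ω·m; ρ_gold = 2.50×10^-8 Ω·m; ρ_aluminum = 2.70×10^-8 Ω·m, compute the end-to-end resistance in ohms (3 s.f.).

Seg 1: A = π(d/2)² = π(9.5500e-04 m)² = 2.865e-06 m²
R_1 = (2.13×10^-7)(0.842)/(2.865e-06) = 0.06259 Ω
Seg 2: A = 0.405 mm² = 4.050e-07 m²
R_2 = (2.50×10^-8)(2.84)/(4.050e-07) = 0.1753 Ω
Seg 3: A = π(d/2)² = π(1.7750e-03 m)² = 9.898e-06 m²
R_3 = (2.70×10^-8)(9.9)/(9.898e-06) = 0.02701 Ω
R_total = R_1 + R_2 + R_3 = 0.265 Ω

0.265 Ω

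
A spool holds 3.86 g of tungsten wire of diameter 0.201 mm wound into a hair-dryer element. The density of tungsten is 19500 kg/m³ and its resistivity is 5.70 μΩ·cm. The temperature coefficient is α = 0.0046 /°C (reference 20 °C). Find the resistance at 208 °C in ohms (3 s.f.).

20.9 Ω

ρ = 5.70 μΩ·cm = 5.70×10^-8 Ω·m
A = π(d/2)² = π(1.0050e-04 m)² = 3.1731e-08 m²
L = m/(density·A) = 0.00386/(19500×3.1731e-08) = 6.238 m
R = ρL/A = (5.70×10^-8)(6.238)/(3.1731e-08) = 11.21 Ω
R(208 °C) = 11.21 × (1 + 0.0046×188) = 20.9 Ω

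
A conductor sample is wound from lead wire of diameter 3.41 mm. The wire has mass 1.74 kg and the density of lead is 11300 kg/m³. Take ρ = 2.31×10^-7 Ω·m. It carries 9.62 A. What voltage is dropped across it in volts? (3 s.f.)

A = π(d/2)² = π(1.7050e-03 m)² = 9.1327e-06 m²
L = m/(density·A) = 1.74/(11300×9.1327e-06) = 16.86 m
R = ρL/A = (2.31×10^-7)(16.86)/(9.1327e-06) = 0.4265 Ω
V = IR = 9.62 × 0.4265 = 4.10 V

4.10 V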